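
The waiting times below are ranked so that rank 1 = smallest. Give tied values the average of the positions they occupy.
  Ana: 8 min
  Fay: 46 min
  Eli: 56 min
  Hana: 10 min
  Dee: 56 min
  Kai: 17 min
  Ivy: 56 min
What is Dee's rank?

Sorted (ascending): 8, 10, 17, 46, 56, 56, 56
The 3 values of 56 occupy positions 5–7 → average rank 6.
Dee has value 56 min → rank 6.

6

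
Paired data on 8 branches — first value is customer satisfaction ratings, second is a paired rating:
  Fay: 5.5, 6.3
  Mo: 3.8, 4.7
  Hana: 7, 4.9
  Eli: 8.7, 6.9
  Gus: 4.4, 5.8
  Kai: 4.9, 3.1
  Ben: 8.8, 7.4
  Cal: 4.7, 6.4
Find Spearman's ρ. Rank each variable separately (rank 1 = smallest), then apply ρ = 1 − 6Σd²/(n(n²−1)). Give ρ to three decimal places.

0.619

Ranks of variable 1: 5, 1, 6, 7, 2, 4, 8, 3
Ranks of variable 2: 5, 2, 3, 7, 4, 1, 8, 6
d = r₁ − r₂: 0, -1, 3, 0, -2, 3, 0, -3
d²: 0, 1, 9, 0, 4, 9, 0, 9; Σd² = 32
ρ = 1 − 6·32/(8·63) = 1 − 192/504 = 0.619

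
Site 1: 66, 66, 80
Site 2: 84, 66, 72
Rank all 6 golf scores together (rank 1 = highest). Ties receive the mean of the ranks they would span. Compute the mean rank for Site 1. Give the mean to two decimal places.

4.00

Sorted (descending): 84, 80, 72, 66, 66, 66
The 3 values of 66 occupy positions 4–6 → average rank 5.
Site 1 values → pooled ranks: 66→5, 66→5, 80→2
Mean rank = (5 + 5 + 2) / 3 = 4.00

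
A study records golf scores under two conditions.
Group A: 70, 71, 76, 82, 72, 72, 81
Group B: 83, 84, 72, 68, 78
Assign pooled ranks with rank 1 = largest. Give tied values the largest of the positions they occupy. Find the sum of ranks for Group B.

Sorted (descending): 84, 83, 82, 81, 78, 76, 72, 72, 72, 71, 70, 68
The 3 values of 72 occupy positions 7–9 → each gets rank 9.
Group B values → pooled ranks: 83→2, 84→1, 72→9, 68→12, 78→5
Rank sum = 2 + 1 + 9 + 12 + 5 = 29

29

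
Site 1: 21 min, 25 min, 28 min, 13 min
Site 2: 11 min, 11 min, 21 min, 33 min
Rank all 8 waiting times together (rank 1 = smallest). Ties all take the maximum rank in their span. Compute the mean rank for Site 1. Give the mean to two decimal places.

5.25

Sorted (ascending): 11, 11, 13, 21, 21, 25, 28, 33
The 2 values of 11 occupy positions 1–2 → each gets rank 2.
The 2 values of 21 occupy positions 4–5 → each gets rank 5.
Site 1 values → pooled ranks: 21→5, 25→6, 28→7, 13→3
Mean rank = (5 + 6 + 7 + 3) / 4 = 5.25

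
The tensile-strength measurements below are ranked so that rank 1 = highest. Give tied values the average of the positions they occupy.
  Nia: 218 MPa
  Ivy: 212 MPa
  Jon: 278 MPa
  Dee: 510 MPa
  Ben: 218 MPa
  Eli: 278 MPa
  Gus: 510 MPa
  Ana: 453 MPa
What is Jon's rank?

4.5

Sorted (descending): 510, 510, 453, 278, 278, 218, 218, 212
The 2 values of 510 occupy positions 1–2 → average rank (1+2)/2 = 1.5.
The 2 values of 278 occupy positions 4–5 → average rank (4+5)/2 = 4.5.
The 2 values of 218 occupy positions 6–7 → average rank (6+7)/2 = 6.5.
Jon has value 278 MPa → rank 4.5.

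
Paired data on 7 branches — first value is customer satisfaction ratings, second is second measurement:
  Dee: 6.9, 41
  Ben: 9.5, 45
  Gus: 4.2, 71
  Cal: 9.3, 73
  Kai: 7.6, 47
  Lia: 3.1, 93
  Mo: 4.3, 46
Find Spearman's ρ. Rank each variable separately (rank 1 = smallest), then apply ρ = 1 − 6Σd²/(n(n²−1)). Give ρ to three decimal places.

-0.429

Ranks of variable 1: 4, 7, 2, 6, 5, 1, 3
Ranks of variable 2: 1, 2, 5, 6, 4, 7, 3
d = r₁ − r₂: 3, 5, -3, 0, 1, -6, 0
d²: 9, 25, 9, 0, 1, 36, 0; Σd² = 80
ρ = 1 − 6·80/(7·48) = 1 − 480/336 = -0.429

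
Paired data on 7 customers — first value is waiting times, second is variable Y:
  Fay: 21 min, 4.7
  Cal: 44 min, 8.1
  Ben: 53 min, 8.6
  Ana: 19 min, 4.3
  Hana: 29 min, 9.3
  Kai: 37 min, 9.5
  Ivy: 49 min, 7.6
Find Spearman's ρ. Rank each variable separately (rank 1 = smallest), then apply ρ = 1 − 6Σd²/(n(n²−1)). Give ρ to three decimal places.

0.429

Ranks of variable 1: 2, 5, 7, 1, 3, 4, 6
Ranks of variable 2: 2, 4, 5, 1, 6, 7, 3
d = r₁ − r₂: 0, 1, 2, 0, -3, -3, 3
d²: 0, 1, 4, 0, 9, 9, 9; Σd² = 32
ρ = 1 − 6·32/(7·48) = 1 − 192/336 = 0.429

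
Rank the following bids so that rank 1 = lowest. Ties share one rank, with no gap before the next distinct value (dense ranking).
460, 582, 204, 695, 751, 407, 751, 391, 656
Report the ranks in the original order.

4, 5, 1, 7, 8, 3, 8, 2, 6

Sorted (ascending): 204, 391, 407, 460, 582, 656, 695, 751, 751
The 2 values of 751 share dense rank 8.
Remaining distinct values take the next consecutive integers.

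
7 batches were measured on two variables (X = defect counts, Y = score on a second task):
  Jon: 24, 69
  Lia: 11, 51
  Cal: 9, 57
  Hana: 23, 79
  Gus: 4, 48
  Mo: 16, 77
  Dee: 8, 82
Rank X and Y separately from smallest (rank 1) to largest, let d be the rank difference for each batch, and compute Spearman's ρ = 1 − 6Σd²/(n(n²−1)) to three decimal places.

0.321

Ranks of variable 1: 7, 4, 3, 6, 1, 5, 2
Ranks of variable 2: 4, 2, 3, 6, 1, 5, 7
d = r₁ − r₂: 3, 2, 0, 0, 0, 0, -5
d²: 9, 4, 0, 0, 0, 0, 25; Σd² = 38
ρ = 1 − 6·38/(7·48) = 1 − 228/336 = 0.321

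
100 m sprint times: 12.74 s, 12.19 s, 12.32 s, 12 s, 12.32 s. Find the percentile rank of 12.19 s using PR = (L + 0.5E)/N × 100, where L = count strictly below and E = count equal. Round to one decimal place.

N = 5.
Strictly below 12.19: 1. Equal to 12.19: 1.
PR = (1 + 0.5·1)/5 × 100 = 30.0

30.0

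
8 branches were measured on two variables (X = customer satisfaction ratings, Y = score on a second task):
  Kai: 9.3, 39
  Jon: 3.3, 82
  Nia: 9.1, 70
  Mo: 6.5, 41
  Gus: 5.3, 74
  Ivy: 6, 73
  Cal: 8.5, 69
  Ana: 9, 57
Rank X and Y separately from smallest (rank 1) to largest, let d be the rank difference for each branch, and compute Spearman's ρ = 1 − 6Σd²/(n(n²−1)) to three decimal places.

Ranks of variable 1: 8, 1, 7, 4, 2, 3, 5, 6
Ranks of variable 2: 1, 8, 5, 2, 7, 6, 4, 3
d = r₁ − r₂: 7, -7, 2, 2, -5, -3, 1, 3
d²: 49, 49, 4, 4, 25, 9, 1, 9; Σd² = 150
ρ = 1 − 6·150/(8·63) = 1 − 900/504 = -0.786

-0.786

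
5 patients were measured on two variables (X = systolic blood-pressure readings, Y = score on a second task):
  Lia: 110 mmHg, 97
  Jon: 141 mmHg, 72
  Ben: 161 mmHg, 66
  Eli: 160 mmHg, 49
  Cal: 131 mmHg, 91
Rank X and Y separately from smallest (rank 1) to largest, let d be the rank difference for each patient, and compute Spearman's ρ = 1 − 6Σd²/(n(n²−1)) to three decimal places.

Ranks of variable 1: 1, 3, 5, 4, 2
Ranks of variable 2: 5, 3, 2, 1, 4
d = r₁ − r₂: -4, 0, 3, 3, -2
d²: 16, 0, 9, 9, 4; Σd² = 38
ρ = 1 − 6·38/(5·24) = 1 − 228/120 = -0.900

-0.900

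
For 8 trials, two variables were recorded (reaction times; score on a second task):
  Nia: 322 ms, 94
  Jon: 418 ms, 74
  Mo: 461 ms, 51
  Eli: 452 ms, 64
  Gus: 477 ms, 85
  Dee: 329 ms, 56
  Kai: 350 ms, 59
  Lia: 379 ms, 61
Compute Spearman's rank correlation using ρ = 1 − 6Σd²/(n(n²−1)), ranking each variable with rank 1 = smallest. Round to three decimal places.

Ranks of variable 1: 1, 5, 7, 6, 8, 2, 3, 4
Ranks of variable 2: 8, 6, 1, 5, 7, 2, 3, 4
d = r₁ − r₂: -7, -1, 6, 1, 1, 0, 0, 0
d²: 49, 1, 36, 1, 1, 0, 0, 0; Σd² = 88
ρ = 1 − 6·88/(8·63) = 1 − 528/504 = -0.048

-0.048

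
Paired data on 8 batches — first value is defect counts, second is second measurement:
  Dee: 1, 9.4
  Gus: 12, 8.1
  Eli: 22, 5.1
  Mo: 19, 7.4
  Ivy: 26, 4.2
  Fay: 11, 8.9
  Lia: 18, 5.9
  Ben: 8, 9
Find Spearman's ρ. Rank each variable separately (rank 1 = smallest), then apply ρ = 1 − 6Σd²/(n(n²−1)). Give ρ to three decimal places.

-0.976

Ranks of variable 1: 1, 4, 7, 6, 8, 3, 5, 2
Ranks of variable 2: 8, 5, 2, 4, 1, 6, 3, 7
d = r₁ − r₂: -7, -1, 5, 2, 7, -3, 2, -5
d²: 49, 1, 25, 4, 49, 9, 4, 25; Σd² = 166
ρ = 1 − 6·166/(8·63) = 1 − 996/504 = -0.976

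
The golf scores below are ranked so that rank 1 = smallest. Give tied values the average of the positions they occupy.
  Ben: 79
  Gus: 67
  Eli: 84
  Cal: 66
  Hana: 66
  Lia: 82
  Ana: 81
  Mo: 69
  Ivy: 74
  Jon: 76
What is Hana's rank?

Sorted (ascending): 66, 66, 67, 69, 74, 76, 79, 81, 82, 84
The 2 values of 66 occupy positions 1–2 → average rank (1+2)/2 = 1.5.
Hana has value 66 → rank 1.5.

1.5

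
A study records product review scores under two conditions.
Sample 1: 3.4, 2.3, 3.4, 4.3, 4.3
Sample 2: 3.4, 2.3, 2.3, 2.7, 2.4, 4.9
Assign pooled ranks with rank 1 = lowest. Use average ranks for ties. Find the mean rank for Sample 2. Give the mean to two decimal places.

5.17

Sorted (ascending): 2.3, 2.3, 2.3, 2.4, 2.7, 3.4, 3.4, 3.4, 4.3, 4.3, 4.9
The 3 values of 2.3 occupy positions 1–3 → average rank 2.
The 3 values of 3.4 occupy positions 6–8 → average rank 7.
The 2 values of 4.3 occupy positions 9–10 → average rank (9+10)/2 = 9.5.
Sample 2 values → pooled ranks: 3.4→7, 2.3→2, 2.3→2, 2.7→5, 2.4→4, 4.9→11
Mean rank = (7 + 2 + 2 + 5 + 4 + 11) / 6 = 5.17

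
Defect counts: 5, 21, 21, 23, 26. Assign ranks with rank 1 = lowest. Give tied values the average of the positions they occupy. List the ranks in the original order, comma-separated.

1, 2.5, 2.5, 4, 5

Sorted (ascending): 5, 21, 21, 23, 26
The 2 values of 21 occupy positions 2–3 → average rank (2+3)/2 = 2.5.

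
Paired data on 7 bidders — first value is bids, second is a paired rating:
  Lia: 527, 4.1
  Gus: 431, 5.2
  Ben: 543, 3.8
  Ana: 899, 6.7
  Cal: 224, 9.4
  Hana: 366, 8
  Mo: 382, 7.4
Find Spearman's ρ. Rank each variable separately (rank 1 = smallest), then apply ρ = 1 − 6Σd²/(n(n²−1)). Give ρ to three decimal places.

-0.786

Ranks of variable 1: 5, 4, 6, 7, 1, 2, 3
Ranks of variable 2: 2, 3, 1, 4, 7, 6, 5
d = r₁ − r₂: 3, 1, 5, 3, -6, -4, -2
d²: 9, 1, 25, 9, 36, 16, 4; Σd² = 100
ρ = 1 − 6·100/(7·48) = 1 − 600/336 = -0.786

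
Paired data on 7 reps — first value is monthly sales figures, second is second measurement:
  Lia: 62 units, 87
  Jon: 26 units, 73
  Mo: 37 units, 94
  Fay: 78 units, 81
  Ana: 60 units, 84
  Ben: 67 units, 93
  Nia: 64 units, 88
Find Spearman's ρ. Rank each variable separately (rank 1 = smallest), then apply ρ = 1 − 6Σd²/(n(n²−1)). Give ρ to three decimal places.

Ranks of variable 1: 4, 1, 2, 7, 3, 6, 5
Ranks of variable 2: 4, 1, 7, 2, 3, 6, 5
d = r₁ − r₂: 0, 0, -5, 5, 0, 0, 0
d²: 0, 0, 25, 25, 0, 0, 0; Σd² = 50
ρ = 1 − 6·50/(7·48) = 1 − 300/336 = 0.107

0.107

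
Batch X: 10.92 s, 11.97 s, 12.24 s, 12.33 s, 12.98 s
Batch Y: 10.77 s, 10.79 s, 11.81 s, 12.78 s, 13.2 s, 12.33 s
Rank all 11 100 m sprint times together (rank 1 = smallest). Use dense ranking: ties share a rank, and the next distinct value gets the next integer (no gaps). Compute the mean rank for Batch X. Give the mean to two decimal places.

6.00

Sorted (ascending): 10.77, 10.79, 10.92, 11.81, 11.97, 12.24, 12.33, 12.33, 12.78, 12.98, 13.2
The 2 values of 12.33 share dense rank 7.
Remaining distinct values take the next consecutive integers.
Batch X values → pooled ranks: 10.92→3, 11.97→5, 12.24→6, 12.33→7, 12.98→9
Mean rank = (3 + 5 + 6 + 7 + 9) / 5 = 6.00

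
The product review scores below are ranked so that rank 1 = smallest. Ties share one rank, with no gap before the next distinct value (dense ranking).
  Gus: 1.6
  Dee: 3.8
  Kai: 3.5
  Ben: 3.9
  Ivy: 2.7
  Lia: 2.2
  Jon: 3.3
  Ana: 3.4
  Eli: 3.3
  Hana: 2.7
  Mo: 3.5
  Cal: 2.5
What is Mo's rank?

7

Sorted (ascending): 1.6, 2.2, 2.5, 2.7, 2.7, 3.3, 3.3, 3.4, 3.5, 3.5, 3.8, 3.9
The 2 values of 2.7 share dense rank 4.
The 2 values of 3.3 share dense rank 5.
The 2 values of 3.5 share dense rank 7.
Remaining distinct values take the next consecutive integers.
Mo has value 3.5 → rank 7.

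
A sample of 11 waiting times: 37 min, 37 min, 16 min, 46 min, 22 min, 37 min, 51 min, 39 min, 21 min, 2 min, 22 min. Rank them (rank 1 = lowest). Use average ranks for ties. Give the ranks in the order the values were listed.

7, 7, 2, 10, 4.5, 7, 11, 9, 3, 1, 4.5

Sorted (ascending): 2, 16, 21, 22, 22, 37, 37, 37, 39, 46, 51
The 2 values of 22 occupy positions 4–5 → average rank (4+5)/2 = 4.5.
The 3 values of 37 occupy positions 6–8 → average rank 7.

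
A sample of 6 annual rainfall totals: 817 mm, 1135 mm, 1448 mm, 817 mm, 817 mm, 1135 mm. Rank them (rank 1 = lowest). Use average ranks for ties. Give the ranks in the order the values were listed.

2, 4.5, 6, 2, 2, 4.5

Sorted (ascending): 817, 817, 817, 1135, 1135, 1448
The 3 values of 817 occupy positions 1–3 → average rank 2.
The 2 values of 1135 occupy positions 4–5 → average rank (4+5)/2 = 4.5.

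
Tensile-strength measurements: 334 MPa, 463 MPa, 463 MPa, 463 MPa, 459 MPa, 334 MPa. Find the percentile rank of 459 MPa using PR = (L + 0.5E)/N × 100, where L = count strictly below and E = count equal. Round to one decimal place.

41.7

N = 6.
Strictly below 459: 2. Equal to 459: 1.
PR = (2 + 0.5·1)/6 × 100 = 41.7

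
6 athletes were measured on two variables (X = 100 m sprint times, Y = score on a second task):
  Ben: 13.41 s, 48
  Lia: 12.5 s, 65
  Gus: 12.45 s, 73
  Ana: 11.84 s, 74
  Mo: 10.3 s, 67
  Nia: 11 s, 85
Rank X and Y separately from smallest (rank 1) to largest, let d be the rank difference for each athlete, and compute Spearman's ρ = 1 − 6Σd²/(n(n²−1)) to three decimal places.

Ranks of variable 1: 6, 5, 4, 3, 1, 2
Ranks of variable 2: 1, 2, 4, 5, 3, 6
d = r₁ − r₂: 5, 3, 0, -2, -2, -4
d²: 25, 9, 0, 4, 4, 16; Σd² = 58
ρ = 1 − 6·58/(6·35) = 1 − 348/210 = -0.657

-0.657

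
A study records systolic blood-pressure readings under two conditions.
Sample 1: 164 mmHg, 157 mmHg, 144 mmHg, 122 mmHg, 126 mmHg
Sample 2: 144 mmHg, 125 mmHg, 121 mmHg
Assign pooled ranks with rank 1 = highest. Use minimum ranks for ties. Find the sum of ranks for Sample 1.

Sorted (descending): 164, 157, 144, 144, 126, 125, 122, 121
The 2 values of 144 occupy positions 3–4 → each gets rank 3.
Sample 1 values → pooled ranks: 164→1, 157→2, 144→3, 122→7, 126→5
Rank sum = 1 + 2 + 3 + 7 + 5 = 18

18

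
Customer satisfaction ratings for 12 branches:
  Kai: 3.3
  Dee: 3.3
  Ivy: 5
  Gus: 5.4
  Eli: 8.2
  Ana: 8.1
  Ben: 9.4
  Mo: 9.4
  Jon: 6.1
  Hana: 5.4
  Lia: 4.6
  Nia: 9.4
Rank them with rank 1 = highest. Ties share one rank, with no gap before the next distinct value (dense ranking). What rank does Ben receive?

1

Sorted (descending): 9.4, 9.4, 9.4, 8.2, 8.1, 6.1, 5.4, 5.4, 5, 4.6, 3.3, 3.3
The 3 values of 9.4 share dense rank 1.
The 2 values of 5.4 share dense rank 5.
The 2 values of 3.3 share dense rank 8.
Remaining distinct values take the next consecutive integers.
Ben has value 9.4 → rank 1.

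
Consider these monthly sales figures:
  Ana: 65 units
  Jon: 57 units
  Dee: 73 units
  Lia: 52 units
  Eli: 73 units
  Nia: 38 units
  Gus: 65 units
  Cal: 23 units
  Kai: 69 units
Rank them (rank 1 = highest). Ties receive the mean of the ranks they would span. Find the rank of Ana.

Sorted (descending): 73, 73, 69, 65, 65, 57, 52, 38, 23
The 2 values of 73 occupy positions 1–2 → average rank (1+2)/2 = 1.5.
The 2 values of 65 occupy positions 4–5 → average rank (4+5)/2 = 4.5.
Ana has value 65 units → rank 4.5.

4.5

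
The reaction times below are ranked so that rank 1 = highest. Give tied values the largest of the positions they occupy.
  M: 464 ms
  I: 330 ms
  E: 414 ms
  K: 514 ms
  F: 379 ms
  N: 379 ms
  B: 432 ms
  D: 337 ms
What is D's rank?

Sorted (descending): 514, 464, 432, 414, 379, 379, 337, 330
The 2 values of 379 occupy positions 5–6 → each gets rank 6.
D has value 337 ms → rank 7.

7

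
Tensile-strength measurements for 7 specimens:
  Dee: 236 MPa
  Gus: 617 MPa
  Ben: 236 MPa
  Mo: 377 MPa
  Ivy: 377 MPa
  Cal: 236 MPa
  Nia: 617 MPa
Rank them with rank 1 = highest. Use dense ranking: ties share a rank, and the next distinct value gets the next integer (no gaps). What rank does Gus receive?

1

Sorted (descending): 617, 617, 377, 377, 236, 236, 236
The 2 values of 617 share dense rank 1.
The 2 values of 377 share dense rank 2.
The 3 values of 236 share dense rank 3.
Gus has value 617 MPa → rank 1.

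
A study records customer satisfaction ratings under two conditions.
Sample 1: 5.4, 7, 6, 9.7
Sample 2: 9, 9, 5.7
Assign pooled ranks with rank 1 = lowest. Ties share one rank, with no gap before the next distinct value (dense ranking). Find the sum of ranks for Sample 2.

Sorted (ascending): 5.4, 5.7, 6, 7, 9, 9, 9.7
The 2 values of 9 share dense rank 5.
Remaining distinct values take the next consecutive integers.
Sample 2 values → pooled ranks: 9→5, 9→5, 5.7→2
Rank sum = 5 + 5 + 2 = 12

12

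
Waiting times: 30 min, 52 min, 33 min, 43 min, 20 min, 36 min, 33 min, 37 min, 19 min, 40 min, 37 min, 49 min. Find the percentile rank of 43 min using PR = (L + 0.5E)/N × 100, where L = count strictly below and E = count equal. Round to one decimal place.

N = 12.
Strictly below 43: 9. Equal to 43: 1.
PR = (9 + 0.5·1)/12 × 100 = 79.2

79.2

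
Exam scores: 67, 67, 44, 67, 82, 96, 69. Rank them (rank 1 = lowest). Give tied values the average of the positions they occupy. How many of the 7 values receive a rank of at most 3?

Sorted (ascending): 44, 67, 67, 67, 69, 82, 96
The 3 values of 67 occupy positions 2–4 → average rank 3.
Ranks ≤ 3: {1, 3, 3, 3} → 4 values.

4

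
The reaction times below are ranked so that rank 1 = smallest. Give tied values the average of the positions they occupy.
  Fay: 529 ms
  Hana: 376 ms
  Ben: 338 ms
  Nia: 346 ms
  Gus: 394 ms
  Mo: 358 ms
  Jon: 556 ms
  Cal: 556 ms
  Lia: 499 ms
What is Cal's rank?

Sorted (ascending): 338, 346, 358, 376, 394, 499, 529, 556, 556
The 2 values of 556 occupy positions 8–9 → average rank (8+9)/2 = 8.5.
Cal has value 556 ms → rank 8.5.

8.5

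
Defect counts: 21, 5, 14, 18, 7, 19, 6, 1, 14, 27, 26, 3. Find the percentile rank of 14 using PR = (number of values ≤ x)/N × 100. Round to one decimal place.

N = 12.
Strictly below 14: 5. Equal to 14: 2.
PR = 7/12 × 100 = 58.3

58.3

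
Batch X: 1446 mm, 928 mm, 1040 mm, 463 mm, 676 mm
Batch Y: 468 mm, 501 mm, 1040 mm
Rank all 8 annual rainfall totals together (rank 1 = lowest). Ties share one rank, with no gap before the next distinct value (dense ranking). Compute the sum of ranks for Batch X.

Sorted (ascending): 463, 468, 501, 676, 928, 1040, 1040, 1446
The 2 values of 1040 share dense rank 6.
Remaining distinct values take the next consecutive integers.
Batch X values → pooled ranks: 1446→7, 928→5, 1040→6, 463→1, 676→4
Rank sum = 7 + 5 + 6 + 1 + 4 = 23

23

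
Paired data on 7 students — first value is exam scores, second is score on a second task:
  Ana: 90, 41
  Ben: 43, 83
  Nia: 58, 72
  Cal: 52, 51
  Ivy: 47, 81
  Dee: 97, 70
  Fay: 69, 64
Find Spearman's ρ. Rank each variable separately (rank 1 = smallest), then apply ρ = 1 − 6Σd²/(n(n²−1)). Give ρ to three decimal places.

-0.643

Ranks of variable 1: 6, 1, 4, 3, 2, 7, 5
Ranks of variable 2: 1, 7, 5, 2, 6, 4, 3
d = r₁ − r₂: 5, -6, -1, 1, -4, 3, 2
d²: 25, 36, 1, 1, 16, 9, 4; Σd² = 92
ρ = 1 − 6·92/(7·48) = 1 − 552/336 = -0.643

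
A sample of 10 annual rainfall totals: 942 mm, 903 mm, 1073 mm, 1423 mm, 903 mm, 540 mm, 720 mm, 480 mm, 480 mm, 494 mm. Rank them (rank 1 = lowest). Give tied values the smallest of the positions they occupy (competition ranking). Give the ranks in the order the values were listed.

8, 6, 9, 10, 6, 4, 5, 1, 1, 3

Sorted (ascending): 480, 480, 494, 540, 720, 903, 903, 942, 1073, 1423
The 2 values of 480 occupy positions 1–2 → each gets rank 1.
The 2 values of 903 occupy positions 6–7 → each gets rank 6.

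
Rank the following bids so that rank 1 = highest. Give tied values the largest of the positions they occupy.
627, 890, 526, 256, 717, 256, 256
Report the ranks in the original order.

3, 1, 4, 7, 2, 7, 7

Sorted (descending): 890, 717, 627, 526, 256, 256, 256
The 3 values of 256 occupy positions 5–7 → each gets rank 7.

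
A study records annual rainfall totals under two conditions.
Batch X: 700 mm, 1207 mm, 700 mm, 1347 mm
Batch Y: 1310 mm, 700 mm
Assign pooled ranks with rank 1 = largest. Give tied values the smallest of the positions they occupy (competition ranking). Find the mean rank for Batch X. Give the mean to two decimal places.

Sorted (descending): 1347, 1310, 1207, 700, 700, 700
The 3 values of 700 occupy positions 4–6 → each gets rank 4.
Batch X values → pooled ranks: 700→4, 1207→3, 700→4, 1347→1
Mean rank = (4 + 3 + 4 + 1) / 4 = 3.00

3.00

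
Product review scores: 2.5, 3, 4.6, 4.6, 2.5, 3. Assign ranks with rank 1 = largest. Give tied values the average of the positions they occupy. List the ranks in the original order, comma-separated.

5.5, 3.5, 1.5, 1.5, 5.5, 3.5

Sorted (descending): 4.6, 4.6, 3, 3, 2.5, 2.5
The 2 values of 4.6 occupy positions 1–2 → average rank (1+2)/2 = 1.5.
The 2 values of 3 occupy positions 3–4 → average rank (3+4)/2 = 3.5.
The 2 values of 2.5 occupy positions 5–6 → average rank (5+6)/2 = 5.5.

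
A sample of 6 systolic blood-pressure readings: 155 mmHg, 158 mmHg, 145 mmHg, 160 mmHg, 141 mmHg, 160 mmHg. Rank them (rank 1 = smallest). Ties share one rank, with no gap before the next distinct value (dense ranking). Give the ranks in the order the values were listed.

3, 4, 2, 5, 1, 5

Sorted (ascending): 141, 145, 155, 158, 160, 160
The 2 values of 160 share dense rank 5.
Remaining distinct values take the next consecutive integers.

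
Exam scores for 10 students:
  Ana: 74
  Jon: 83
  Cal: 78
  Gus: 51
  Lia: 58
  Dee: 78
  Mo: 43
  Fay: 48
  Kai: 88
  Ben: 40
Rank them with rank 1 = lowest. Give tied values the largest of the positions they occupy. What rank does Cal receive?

8

Sorted (ascending): 40, 43, 48, 51, 58, 74, 78, 78, 83, 88
The 2 values of 78 occupy positions 7–8 → each gets rank 8.
Cal has value 78 → rank 8.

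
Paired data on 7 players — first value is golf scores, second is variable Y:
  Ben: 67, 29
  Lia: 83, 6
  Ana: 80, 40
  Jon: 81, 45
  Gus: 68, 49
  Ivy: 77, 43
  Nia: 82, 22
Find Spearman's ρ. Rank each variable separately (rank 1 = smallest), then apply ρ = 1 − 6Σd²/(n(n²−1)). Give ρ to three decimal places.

Ranks of variable 1: 1, 7, 4, 5, 2, 3, 6
Ranks of variable 2: 3, 1, 4, 6, 7, 5, 2
d = r₁ − r₂: -2, 6, 0, -1, -5, -2, 4
d²: 4, 36, 0, 1, 25, 4, 16; Σd² = 86
ρ = 1 − 6·86/(7·48) = 1 − 516/336 = -0.536

-0.536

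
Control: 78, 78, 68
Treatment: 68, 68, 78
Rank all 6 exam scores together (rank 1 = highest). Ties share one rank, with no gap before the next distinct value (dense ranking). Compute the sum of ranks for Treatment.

Sorted (descending): 78, 78, 78, 68, 68, 68
The 3 values of 78 share dense rank 1.
The 3 values of 68 share dense rank 2.
Treatment values → pooled ranks: 68→2, 68→2, 78→1
Rank sum = 2 + 2 + 1 = 5

5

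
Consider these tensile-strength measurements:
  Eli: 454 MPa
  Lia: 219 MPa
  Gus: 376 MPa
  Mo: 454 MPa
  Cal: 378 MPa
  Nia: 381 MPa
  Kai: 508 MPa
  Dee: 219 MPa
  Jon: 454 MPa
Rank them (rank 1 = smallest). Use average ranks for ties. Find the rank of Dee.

1.5

Sorted (ascending): 219, 219, 376, 378, 381, 454, 454, 454, 508
The 2 values of 219 occupy positions 1–2 → average rank (1+2)/2 = 1.5.
The 3 values of 454 occupy positions 6–8 → average rank 7.
Dee has value 219 MPa → rank 1.5.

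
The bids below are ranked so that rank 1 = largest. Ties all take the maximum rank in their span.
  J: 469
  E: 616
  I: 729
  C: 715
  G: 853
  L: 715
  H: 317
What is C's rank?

4

Sorted (descending): 853, 729, 715, 715, 616, 469, 317
The 2 values of 715 occupy positions 3–4 → each gets rank 4.
C has value 715 → rank 4.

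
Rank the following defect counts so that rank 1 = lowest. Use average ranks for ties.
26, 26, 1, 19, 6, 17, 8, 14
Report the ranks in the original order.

7.5, 7.5, 1, 6, 2, 5, 3, 4

Sorted (ascending): 1, 6, 8, 14, 17, 19, 26, 26
The 2 values of 26 occupy positions 7–8 → average rank (7+8)/2 = 7.5.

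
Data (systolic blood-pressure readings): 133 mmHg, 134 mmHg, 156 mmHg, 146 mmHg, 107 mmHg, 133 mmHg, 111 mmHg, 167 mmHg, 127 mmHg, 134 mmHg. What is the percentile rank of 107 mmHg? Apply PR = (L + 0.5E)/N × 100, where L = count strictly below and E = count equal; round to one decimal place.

5.0

N = 10.
Strictly below 107: 0. Equal to 107: 1.
PR = (0 + 0.5·1)/10 × 100 = 5.0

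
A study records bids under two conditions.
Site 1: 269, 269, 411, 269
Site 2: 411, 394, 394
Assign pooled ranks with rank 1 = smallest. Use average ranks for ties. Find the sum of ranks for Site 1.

12.5

Sorted (ascending): 269, 269, 269, 394, 394, 411, 411
The 3 values of 269 occupy positions 1–3 → average rank 2.
The 2 values of 394 occupy positions 4–5 → average rank (4+5)/2 = 4.5.
The 2 values of 411 occupy positions 6–7 → average rank (6+7)/2 = 6.5.
Site 1 values → pooled ranks: 269→2, 269→2, 411→6.5, 269→2
Rank sum = 2 + 2 + 6.5 + 2 = 12.5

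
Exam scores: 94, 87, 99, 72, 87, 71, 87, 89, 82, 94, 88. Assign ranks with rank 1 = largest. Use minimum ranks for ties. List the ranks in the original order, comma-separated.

Sorted (descending): 99, 94, 94, 89, 88, 87, 87, 87, 82, 72, 71
The 2 values of 94 occupy positions 2–3 → each gets rank 2.
The 3 values of 87 occupy positions 6–8 → each gets rank 6.

2, 6, 1, 10, 6, 11, 6, 4, 9, 2, 5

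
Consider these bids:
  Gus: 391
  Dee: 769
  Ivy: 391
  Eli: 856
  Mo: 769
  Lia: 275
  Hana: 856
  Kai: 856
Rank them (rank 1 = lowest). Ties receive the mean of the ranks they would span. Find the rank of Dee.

Sorted (ascending): 275, 391, 391, 769, 769, 856, 856, 856
The 2 values of 391 occupy positions 2–3 → average rank (2+3)/2 = 2.5.
The 2 values of 769 occupy positions 4–5 → average rank (4+5)/2 = 4.5.
The 3 values of 856 occupy positions 6–8 → average rank 7.
Dee has value 769 → rank 4.5.

4.5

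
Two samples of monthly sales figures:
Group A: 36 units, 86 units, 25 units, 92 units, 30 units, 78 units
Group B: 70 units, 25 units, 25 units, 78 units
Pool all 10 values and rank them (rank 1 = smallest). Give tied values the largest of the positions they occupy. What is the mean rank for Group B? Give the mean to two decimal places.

Sorted (ascending): 25, 25, 25, 30, 36, 70, 78, 78, 86, 92
The 3 values of 25 occupy positions 1–3 → each gets rank 3.
The 2 values of 78 occupy positions 7–8 → each gets rank 8.
Group B values → pooled ranks: 70→6, 25→3, 25→3, 78→8
Mean rank = (6 + 3 + 3 + 8) / 4 = 5.00

5.00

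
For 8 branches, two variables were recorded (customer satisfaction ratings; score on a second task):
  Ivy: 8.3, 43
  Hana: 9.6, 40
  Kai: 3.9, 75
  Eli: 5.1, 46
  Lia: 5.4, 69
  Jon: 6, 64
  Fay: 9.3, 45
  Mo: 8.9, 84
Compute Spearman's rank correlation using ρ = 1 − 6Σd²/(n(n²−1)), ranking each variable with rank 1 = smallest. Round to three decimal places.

-0.524

Ranks of variable 1: 5, 8, 1, 2, 3, 4, 7, 6
Ranks of variable 2: 2, 1, 7, 4, 6, 5, 3, 8
d = r₁ − r₂: 3, 7, -6, -2, -3, -1, 4, -2
d²: 9, 49, 36, 4, 9, 1, 16, 4; Σd² = 128
ρ = 1 − 6·128/(8·63) = 1 − 768/504 = -0.524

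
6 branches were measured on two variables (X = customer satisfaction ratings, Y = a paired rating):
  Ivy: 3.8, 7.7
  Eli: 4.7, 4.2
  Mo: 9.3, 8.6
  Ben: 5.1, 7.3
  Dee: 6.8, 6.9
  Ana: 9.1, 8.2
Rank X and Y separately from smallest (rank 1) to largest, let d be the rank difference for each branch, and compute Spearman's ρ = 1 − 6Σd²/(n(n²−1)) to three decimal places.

0.600

Ranks of variable 1: 1, 2, 6, 3, 4, 5
Ranks of variable 2: 4, 1, 6, 3, 2, 5
d = r₁ − r₂: -3, 1, 0, 0, 2, 0
d²: 9, 1, 0, 0, 4, 0; Σd² = 14
ρ = 1 − 6·14/(6·35) = 1 − 84/210 = 0.600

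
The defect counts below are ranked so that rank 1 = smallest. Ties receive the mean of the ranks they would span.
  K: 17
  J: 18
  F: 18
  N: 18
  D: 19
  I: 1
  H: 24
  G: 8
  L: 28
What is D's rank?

Sorted (ascending): 1, 8, 17, 18, 18, 18, 19, 24, 28
The 3 values of 18 occupy positions 4–6 → average rank 5.
D has value 19 → rank 7.

7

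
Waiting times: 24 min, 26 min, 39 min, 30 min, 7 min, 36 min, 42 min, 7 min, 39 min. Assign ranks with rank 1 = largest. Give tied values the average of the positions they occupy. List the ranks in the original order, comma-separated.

7, 6, 2.5, 5, 8.5, 4, 1, 8.5, 2.5

Sorted (descending): 42, 39, 39, 36, 30, 26, 24, 7, 7
The 2 values of 39 occupy positions 2–3 → average rank (2+3)/2 = 2.5.
The 2 values of 7 occupy positions 8–9 → average rank (8+9)/2 = 8.5.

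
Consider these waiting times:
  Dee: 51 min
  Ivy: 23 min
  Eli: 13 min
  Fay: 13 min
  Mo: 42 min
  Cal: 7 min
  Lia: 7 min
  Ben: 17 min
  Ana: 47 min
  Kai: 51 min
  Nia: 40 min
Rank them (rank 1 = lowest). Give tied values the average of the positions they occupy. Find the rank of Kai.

10.5

Sorted (ascending): 7, 7, 13, 13, 17, 23, 40, 42, 47, 51, 51
The 2 values of 7 occupy positions 1–2 → average rank (1+2)/2 = 1.5.
The 2 values of 13 occupy positions 3–4 → average rank (3+4)/2 = 3.5.
The 2 values of 51 occupy positions 10–11 → average rank (10+11)/2 = 10.5.
Kai has value 51 min → rank 10.5.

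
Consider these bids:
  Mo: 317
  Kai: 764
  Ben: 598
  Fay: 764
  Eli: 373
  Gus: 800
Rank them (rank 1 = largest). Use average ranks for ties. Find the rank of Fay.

Sorted (descending): 800, 764, 764, 598, 373, 317
The 2 values of 764 occupy positions 2–3 → average rank (2+3)/2 = 2.5.
Fay has value 764 → rank 2.5.

2.5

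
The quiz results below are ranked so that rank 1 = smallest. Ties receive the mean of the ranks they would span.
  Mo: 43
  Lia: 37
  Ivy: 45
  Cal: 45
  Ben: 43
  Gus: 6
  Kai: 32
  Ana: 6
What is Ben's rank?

Sorted (ascending): 6, 6, 32, 37, 43, 43, 45, 45
The 2 values of 6 occupy positions 1–2 → average rank (1+2)/2 = 1.5.
The 2 values of 43 occupy positions 5–6 → average rank (5+6)/2 = 5.5.
The 2 values of 45 occupy positions 7–8 → average rank (7+8)/2 = 7.5.
Ben has value 43 → rank 5.5.

5.5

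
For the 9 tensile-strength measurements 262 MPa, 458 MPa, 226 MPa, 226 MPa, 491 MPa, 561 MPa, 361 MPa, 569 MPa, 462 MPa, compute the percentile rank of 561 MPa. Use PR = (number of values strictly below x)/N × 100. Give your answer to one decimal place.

77.8

N = 9.
Strictly below 561: 7. Equal to 561: 1.
PR = 7/9 × 100 = 77.8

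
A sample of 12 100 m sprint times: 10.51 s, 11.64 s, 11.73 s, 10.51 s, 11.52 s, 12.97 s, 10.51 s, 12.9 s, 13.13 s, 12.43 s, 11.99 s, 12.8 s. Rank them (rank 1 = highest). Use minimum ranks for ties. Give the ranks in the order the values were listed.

Sorted (descending): 13.13, 12.97, 12.9, 12.8, 12.43, 11.99, 11.73, 11.64, 11.52, 10.51, 10.51, 10.51
The 3 values of 10.51 occupy positions 10–12 → each gets rank 10.

10, 8, 7, 10, 9, 2, 10, 3, 1, 5, 6, 4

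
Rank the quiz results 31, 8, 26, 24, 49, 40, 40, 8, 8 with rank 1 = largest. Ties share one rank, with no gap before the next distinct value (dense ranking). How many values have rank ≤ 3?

Sorted (descending): 49, 40, 40, 31, 26, 24, 8, 8, 8
The 2 values of 40 share dense rank 2.
The 3 values of 8 share dense rank 6.
Remaining distinct values take the next consecutive integers.
Ranks ≤ 3: {1, 2, 2, 3} → 4 values.

4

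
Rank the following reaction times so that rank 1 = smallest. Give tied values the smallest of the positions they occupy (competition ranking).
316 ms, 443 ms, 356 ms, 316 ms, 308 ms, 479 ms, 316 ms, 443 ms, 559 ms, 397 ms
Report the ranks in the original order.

Sorted (ascending): 308, 316, 316, 316, 356, 397, 443, 443, 479, 559
The 3 values of 316 occupy positions 2–4 → each gets rank 2.
The 2 values of 443 occupy positions 7–8 → each gets rank 7.

2, 7, 5, 2, 1, 9, 2, 7, 10, 6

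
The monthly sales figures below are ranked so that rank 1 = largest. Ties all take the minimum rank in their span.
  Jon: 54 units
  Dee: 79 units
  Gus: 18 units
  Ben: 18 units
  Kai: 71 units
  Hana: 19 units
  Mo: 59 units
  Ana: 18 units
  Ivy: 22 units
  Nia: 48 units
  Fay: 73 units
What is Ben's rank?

9

Sorted (descending): 79, 73, 71, 59, 54, 48, 22, 19, 18, 18, 18
The 3 values of 18 occupy positions 9–11 → each gets rank 9.
Ben has value 18 units → rank 9.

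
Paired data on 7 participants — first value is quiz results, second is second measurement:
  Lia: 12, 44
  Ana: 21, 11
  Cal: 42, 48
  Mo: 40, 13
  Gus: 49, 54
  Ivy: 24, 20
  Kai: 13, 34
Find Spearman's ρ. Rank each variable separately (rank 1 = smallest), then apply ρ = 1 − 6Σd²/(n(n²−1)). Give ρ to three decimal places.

0.393

Ranks of variable 1: 1, 3, 6, 5, 7, 4, 2
Ranks of variable 2: 5, 1, 6, 2, 7, 3, 4
d = r₁ − r₂: -4, 2, 0, 3, 0, 1, -2
d²: 16, 4, 0, 9, 0, 1, 4; Σd² = 34
ρ = 1 − 6·34/(7·48) = 1 − 204/336 = 0.393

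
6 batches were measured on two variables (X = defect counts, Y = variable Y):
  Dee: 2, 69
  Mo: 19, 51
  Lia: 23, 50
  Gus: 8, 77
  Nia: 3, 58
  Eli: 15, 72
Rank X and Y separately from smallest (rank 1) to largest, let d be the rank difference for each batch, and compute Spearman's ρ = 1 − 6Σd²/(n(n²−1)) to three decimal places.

-0.543

Ranks of variable 1: 1, 5, 6, 3, 2, 4
Ranks of variable 2: 4, 2, 1, 6, 3, 5
d = r₁ − r₂: -3, 3, 5, -3, -1, -1
d²: 9, 9, 25, 9, 1, 1; Σd² = 54
ρ = 1 − 6·54/(6·35) = 1 − 324/210 = -0.543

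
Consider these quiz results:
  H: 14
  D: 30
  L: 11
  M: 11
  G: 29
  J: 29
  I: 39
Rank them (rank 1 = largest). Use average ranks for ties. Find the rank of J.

Sorted (descending): 39, 30, 29, 29, 14, 11, 11
The 2 values of 29 occupy positions 3–4 → average rank (3+4)/2 = 3.5.
The 2 values of 11 occupy positions 6–7 → average rank (6+7)/2 = 6.5.
J has value 29 → rank 3.5.

3.5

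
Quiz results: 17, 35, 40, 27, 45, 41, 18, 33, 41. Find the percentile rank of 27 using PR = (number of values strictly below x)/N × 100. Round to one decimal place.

N = 9.
Strictly below 27: 2. Equal to 27: 1.
PR = 2/9 × 100 = 22.2

22.2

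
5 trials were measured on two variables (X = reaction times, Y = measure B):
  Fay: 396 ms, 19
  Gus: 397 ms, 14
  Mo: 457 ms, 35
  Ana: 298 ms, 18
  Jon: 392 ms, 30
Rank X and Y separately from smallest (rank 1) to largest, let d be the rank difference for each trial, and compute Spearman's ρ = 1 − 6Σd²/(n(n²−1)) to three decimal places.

0.300

Ranks of variable 1: 3, 4, 5, 1, 2
Ranks of variable 2: 3, 1, 5, 2, 4
d = r₁ − r₂: 0, 3, 0, -1, -2
d²: 0, 9, 0, 1, 4; Σd² = 14
ρ = 1 − 6·14/(5·24) = 1 − 84/120 = 0.300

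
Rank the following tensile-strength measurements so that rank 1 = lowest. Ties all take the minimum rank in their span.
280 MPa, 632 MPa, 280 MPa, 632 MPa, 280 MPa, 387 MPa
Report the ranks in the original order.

Sorted (ascending): 280, 280, 280, 387, 632, 632
The 3 values of 280 occupy positions 1–3 → each gets rank 1.
The 2 values of 632 occupy positions 5–6 → each gets rank 5.

1, 5, 1, 5, 1, 4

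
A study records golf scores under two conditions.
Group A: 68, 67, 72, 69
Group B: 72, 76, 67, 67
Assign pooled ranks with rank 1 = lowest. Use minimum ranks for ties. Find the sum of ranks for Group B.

16

Sorted (ascending): 67, 67, 67, 68, 69, 72, 72, 76
The 3 values of 67 occupy positions 1–3 → each gets rank 1.
The 2 values of 72 occupy positions 6–7 → each gets rank 6.
Group B values → pooled ranks: 72→6, 76→8, 67→1, 67→1
Rank sum = 6 + 8 + 1 + 1 = 16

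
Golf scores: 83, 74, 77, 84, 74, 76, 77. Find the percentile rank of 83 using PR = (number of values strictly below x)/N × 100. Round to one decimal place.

71.4

N = 7.
Strictly below 83: 5. Equal to 83: 1.
PR = 5/7 × 100 = 71.4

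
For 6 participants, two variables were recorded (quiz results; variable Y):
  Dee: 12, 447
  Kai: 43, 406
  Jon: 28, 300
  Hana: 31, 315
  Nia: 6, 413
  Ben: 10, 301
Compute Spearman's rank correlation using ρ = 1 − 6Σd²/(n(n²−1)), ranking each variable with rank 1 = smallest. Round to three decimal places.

-0.200

Ranks of variable 1: 3, 6, 4, 5, 1, 2
Ranks of variable 2: 6, 4, 1, 3, 5, 2
d = r₁ − r₂: -3, 2, 3, 2, -4, 0
d²: 9, 4, 9, 4, 16, 0; Σd² = 42
ρ = 1 − 6·42/(6·35) = 1 − 252/210 = -0.200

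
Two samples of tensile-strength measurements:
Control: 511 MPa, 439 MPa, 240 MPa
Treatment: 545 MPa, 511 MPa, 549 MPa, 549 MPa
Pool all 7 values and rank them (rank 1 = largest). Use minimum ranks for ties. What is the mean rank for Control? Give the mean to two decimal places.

5.67

Sorted (descending): 549, 549, 545, 511, 511, 439, 240
The 2 values of 549 occupy positions 1–2 → each gets rank 1.
The 2 values of 511 occupy positions 4–5 → each gets rank 4.
Control values → pooled ranks: 511→4, 439→6, 240→7
Mean rank = (4 + 6 + 7) / 3 = 5.67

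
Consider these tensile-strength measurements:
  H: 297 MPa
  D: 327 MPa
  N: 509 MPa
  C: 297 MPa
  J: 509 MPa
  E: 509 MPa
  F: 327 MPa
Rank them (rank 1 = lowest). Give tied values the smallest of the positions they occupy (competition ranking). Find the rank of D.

3

Sorted (ascending): 297, 297, 327, 327, 509, 509, 509
The 2 values of 297 occupy positions 1–2 → each gets rank 1.
The 2 values of 327 occupy positions 3–4 → each gets rank 3.
The 3 values of 509 occupy positions 5–7 → each gets rank 5.
D has value 327 MPa → rank 3.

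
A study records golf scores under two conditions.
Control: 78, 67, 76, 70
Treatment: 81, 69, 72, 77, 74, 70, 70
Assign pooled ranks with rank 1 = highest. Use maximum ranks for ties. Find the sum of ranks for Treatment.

43

Sorted (descending): 81, 78, 77, 76, 74, 72, 70, 70, 70, 69, 67
The 3 values of 70 occupy positions 7–9 → each gets rank 9.
Treatment values → pooled ranks: 81→1, 69→10, 72→6, 77→3, 74→5, 70→9, 70→9
Rank sum = 1 + 10 + 6 + 3 + 5 + 9 + 9 = 43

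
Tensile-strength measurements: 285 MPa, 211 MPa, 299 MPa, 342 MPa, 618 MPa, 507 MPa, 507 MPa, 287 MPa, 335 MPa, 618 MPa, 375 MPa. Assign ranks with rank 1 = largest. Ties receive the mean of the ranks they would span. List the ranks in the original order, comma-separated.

Sorted (descending): 618, 618, 507, 507, 375, 342, 335, 299, 287, 285, 211
The 2 values of 618 occupy positions 1–2 → average rank (1+2)/2 = 1.5.
The 2 values of 507 occupy positions 3–4 → average rank (3+4)/2 = 3.5.

10, 11, 8, 6, 1.5, 3.5, 3.5, 9, 7, 1.5, 5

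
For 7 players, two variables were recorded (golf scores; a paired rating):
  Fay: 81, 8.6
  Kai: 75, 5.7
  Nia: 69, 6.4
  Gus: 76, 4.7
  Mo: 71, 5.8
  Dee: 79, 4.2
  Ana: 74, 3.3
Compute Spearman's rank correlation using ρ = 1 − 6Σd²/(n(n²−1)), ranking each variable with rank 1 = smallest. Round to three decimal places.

-0.036

Ranks of variable 1: 7, 4, 1, 5, 2, 6, 3
Ranks of variable 2: 7, 4, 6, 3, 5, 2, 1
d = r₁ − r₂: 0, 0, -5, 2, -3, 4, 2
d²: 0, 0, 25, 4, 9, 16, 4; Σd² = 58
ρ = 1 − 6·58/(7·48) = 1 − 348/336 = -0.036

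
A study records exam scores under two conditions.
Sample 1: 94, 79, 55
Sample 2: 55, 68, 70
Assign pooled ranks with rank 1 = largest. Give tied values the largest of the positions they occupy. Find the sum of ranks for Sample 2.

13

Sorted (descending): 94, 79, 70, 68, 55, 55
The 2 values of 55 occupy positions 5–6 → each gets rank 6.
Sample 2 values → pooled ranks: 55→6, 68→4, 70→3
Rank sum = 6 + 4 + 3 = 13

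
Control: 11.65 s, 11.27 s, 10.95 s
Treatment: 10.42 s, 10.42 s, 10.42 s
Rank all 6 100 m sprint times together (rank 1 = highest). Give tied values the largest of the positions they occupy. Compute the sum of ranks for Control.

Sorted (descending): 11.65, 11.27, 10.95, 10.42, 10.42, 10.42
The 3 values of 10.42 occupy positions 4–6 → each gets rank 6.
Control values → pooled ranks: 11.65→1, 11.27→2, 10.95→3
Rank sum = 1 + 2 + 3 = 6

6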